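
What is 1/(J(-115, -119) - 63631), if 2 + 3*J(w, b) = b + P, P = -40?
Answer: -3/191054 ≈ -1.5702e-5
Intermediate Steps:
J(w, b) = -14 + b/3 (J(w, b) = -⅔ + (b - 40)/3 = -⅔ + (-40 + b)/3 = -⅔ + (-40/3 + b/3) = -14 + b/3)
1/(J(-115, -119) - 63631) = 1/((-14 + (⅓)*(-119)) - 63631) = 1/((-14 - 119/3) - 63631) = 1/(-161/3 - 63631) = 1/(-191054/3) = -3/191054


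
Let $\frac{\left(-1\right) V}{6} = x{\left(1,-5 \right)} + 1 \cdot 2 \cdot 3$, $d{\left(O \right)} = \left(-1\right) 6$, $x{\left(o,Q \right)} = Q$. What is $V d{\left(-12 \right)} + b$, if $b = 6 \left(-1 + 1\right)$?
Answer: $36$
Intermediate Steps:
$d{\left(O \right)} = -6$
$b = 0$ ($b = 6 \cdot 0 = 0$)
$V = -6$ ($V = - 6 \left(-5 + 1 \cdot 2 \cdot 3\right) = - 6 \left(-5 + 1 \cdot 6\right) = - 6 \left(-5 + 6\right) = \left(-6\right) 1 = -6$)
$V d{\left(-12 \right)} + b = \left(-6\right) \left(-6\right) + 0 = 36 + 0 = 36$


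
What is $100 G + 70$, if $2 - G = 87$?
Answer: $-8430$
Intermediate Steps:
$G = -85$ ($G = 2 - 87 = -85$)
$100 G + 70 = 100 \left(-85\right) + 70 = -8500 + 70 = -8430$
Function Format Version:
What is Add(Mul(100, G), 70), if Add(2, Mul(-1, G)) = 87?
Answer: -8430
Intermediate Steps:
G = -85 (G = Add(2, Mul(-1, 87)) = Add(2, -87) = -85)
Add(Mul(100, G), 70) = Add(Mul(100, -85), 70) = Add(-8500, 70) = -8430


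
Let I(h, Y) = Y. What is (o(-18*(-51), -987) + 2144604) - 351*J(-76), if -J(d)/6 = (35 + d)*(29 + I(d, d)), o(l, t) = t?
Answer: 6201879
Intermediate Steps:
J(d) = -6*(29 + d)*(35 + d) (J(d) = -6*(35 + d)*(29 + d) = -6*(29 + d)*(35 + d))
(o(-18*(-51), -987) + 2144604) - 351*J(-76) = (-987 + 2144604) - 351*(-6090 - 384*(-76) - 6*(-76)²) = 2143617 - 351*(-6090 + 29184 - 6*5776) = 2143617 - 351*(-6090 + 29184 - 34656) = 2143617 - 351*(-11562) = 2143617 + 4058262 = 6201879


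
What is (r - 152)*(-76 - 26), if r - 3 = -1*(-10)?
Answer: 14178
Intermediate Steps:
r = 13 (r = 3 - 1*(-10) = 3 + 10 = 13)
(r - 152)*(-76 - 26) = (13 - 152)*(-76 - 26) = -139*(-102) = 14178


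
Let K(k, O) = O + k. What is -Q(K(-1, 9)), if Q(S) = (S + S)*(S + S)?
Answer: -256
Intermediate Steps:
Q(S) = 4*S² (Q(S) = (2*S)*(2*S) = 4*S²)
-Q(K(-1, 9)) = -4*(9 - 1)² = -4*8² = -4*64 = -1*256 = -256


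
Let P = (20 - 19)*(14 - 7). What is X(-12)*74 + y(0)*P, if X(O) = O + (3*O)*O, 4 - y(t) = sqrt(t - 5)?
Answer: 31108 - 7*I*sqrt(5) ≈ 31108.0 - 15.652*I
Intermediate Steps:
y(t) = 4 - sqrt(-5 + t) (y(t) = 4 - sqrt(t - 5) = 4 - sqrt(-5 + t))
X(O) = O + 3*O**2
P = 7 (P = 1*7 = 7)
X(-12)*74 + y(0)*P = -12*(1 + 3*(-12))*74 + (4 - sqrt(-5 + 0))*7 = -12*(1 - 36)*74 + (4 - sqrt(-5))*7 = -12*(-35)*74 + (4 - I*sqrt(5))*7 = 420*74 + (4 - I*sqrt(5))*7 = 31080 + (28 - 7*I*sqrt(5)) = 31108 - 7*I*sqrt(5)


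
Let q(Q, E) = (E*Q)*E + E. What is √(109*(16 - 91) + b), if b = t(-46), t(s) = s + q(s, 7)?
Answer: 2*I*√2617 ≈ 102.31*I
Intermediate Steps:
q(Q, E) = E + Q*E² (q(Q, E) = Q*E² + E = E + Q*E²)
t(s) = 7 + 50*s (t(s) = s + 7*(1 + 7*s) = s + (7 + 49*s) = 7 + 50*s)
b = -2293 (b = 7 + 50*(-46) = 7 - 2300 = -2293)
√(109*(16 - 91) + b) = √(109*(16 - 91) - 2293) = √(109*(-75) - 2293) = √(-8175 - 2293) = √(-10468) = 2*I*√2617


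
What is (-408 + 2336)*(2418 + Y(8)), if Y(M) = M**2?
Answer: 4785296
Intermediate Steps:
(-408 + 2336)*(2418 + Y(8)) = (-408 + 2336)*(2418 + 8**2) = 1928*(2418 + 64) = 1928*2482 = 4785296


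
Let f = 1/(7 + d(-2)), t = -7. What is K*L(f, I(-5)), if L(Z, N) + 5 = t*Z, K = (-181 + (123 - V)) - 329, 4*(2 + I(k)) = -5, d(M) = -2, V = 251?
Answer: 20416/5 ≈ 4083.2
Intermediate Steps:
I(k) = -13/4 (I(k) = -2 + (¼)*(-5) = -2 - 5/4 = -13/4)
f = ⅕ (f = 1/(7 - 2) = 1/5 = ⅕ ≈ 0.20000)
K = -638 (K = (-181 + (123 - 1*251)) - 329 = (-181 + (123 - 251)) - 329 = (-181 - 128) - 329 = -309 - 329 = -638)
L(Z, N) = -5 - 7*Z
K*L(f, I(-5)) = -638*(-5 - 7*⅕) = -638*(-5 - 7/5) = -638*(-32/5) = 20416/5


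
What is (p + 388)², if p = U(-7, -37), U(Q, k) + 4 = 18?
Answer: 161604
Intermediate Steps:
U(Q, k) = 14 (U(Q, k) = -4 + 18 = 14)
p = 14
(p + 388)² = (14 + 388)² = 402² = 161604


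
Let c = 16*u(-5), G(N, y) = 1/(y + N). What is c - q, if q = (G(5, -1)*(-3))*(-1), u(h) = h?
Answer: -323/4 ≈ -80.750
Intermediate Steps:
G(N, y) = 1/(N + y)
c = -80 (c = 16*(-5) = -80)
q = ¾ (q = (-3/(5 - 1))*(-1) = (-3/4)*(-1) = ((¼)*(-3))*(-1) = -¾*(-1) = ¾ ≈ 0.75000)
c - q = -80 - 1*¾ = -80 - ¾ = -323/4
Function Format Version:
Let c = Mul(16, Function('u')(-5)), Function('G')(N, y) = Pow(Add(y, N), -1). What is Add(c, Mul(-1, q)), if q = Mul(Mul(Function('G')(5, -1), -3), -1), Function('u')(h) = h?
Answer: Rational(-323, 4) ≈ -80.750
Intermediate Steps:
Function('G')(N, y) = Pow(Add(N, y), -1)
c = -80 (c = Mul(16, -5) = -80)
q = Rational(3, 4) (q = Mul(Mul(Pow(Add(5, -1), -1), -3), -1) = Mul(Mul(Pow(4, -1), -3), -1) = Mul(Mul(Rational(1, 4), -3), -1) = Mul(Rational(-3, 4), -1) = Rational(3, 4) ≈ 0.75000)
Add(c, Mul(-1, q)) = Add(-80, Mul(-1, Rational(3, 4))) = Add(-80, Rational(-3, 4)) = Rational(-323, 4)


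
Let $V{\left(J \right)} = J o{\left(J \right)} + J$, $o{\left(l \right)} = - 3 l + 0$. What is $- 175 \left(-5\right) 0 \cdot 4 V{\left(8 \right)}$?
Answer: $0$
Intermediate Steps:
$o{\left(l \right)} = - 3 l$
$V{\left(J \right)} = J - 3 J^{2}$ ($V{\left(J \right)} = J \left(- 3 J\right) + J = - 3 J^{2} + J = J - 3 J^{2}$)
$- 175 \left(-5\right) 0 \cdot 4 V{\left(8 \right)} = - 175 \left(-5\right) 0 \cdot 4 \cdot 8 \left(1 - 24\right) = - 175 \cdot 0 \cdot 4 \cdot 8 \left(1 - 24\right) = \left(-175\right) 0 \cdot 8 \left(-23\right) = 0 \left(-184\right) = 0$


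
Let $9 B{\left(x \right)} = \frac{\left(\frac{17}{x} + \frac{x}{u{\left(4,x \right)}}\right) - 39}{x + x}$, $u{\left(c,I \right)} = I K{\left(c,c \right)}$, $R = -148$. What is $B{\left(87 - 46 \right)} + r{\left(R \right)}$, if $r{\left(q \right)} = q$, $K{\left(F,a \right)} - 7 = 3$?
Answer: $- \frac{44797619}{302580} \approx -148.05$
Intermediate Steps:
$K{\left(F,a \right)} = 10$ ($K{\left(F,a \right)} = 7 + 3 = 10$)
$u{\left(c,I \right)} = 10 I$ ($u{\left(c,I \right)} = I 10 = 10 I$)
$B{\left(x \right)} = \frac{- \frac{389}{10} + \frac{17}{x}}{18 x}$ ($B{\left(x \right)} = \frac{\left(\left(\frac{17}{x} + \frac{x}{10 x}\right) - 39\right) \frac{1}{x + x}}{9} = \frac{\left(\left(\frac{17}{x} + x \frac{1}{10 x}\right) - 39\right) \frac{1}{2 x}}{9} = \frac{\left(\left(\frac{17}{x} + \frac{1}{10}\right) - 39\right) \frac{1}{2 x}}{9} = \frac{\left(\left(\frac{1}{10} + \frac{17}{x}\right) - 39\right) \frac{1}{2 x}}{9} = \frac{\left(- \frac{389}{10} + \frac{17}{x}\right) \frac{1}{2 x}}{9} = \frac{\frac{1}{2} \frac{1}{x} \left(- \frac{389}{10} + \frac{17}{x}\right)}{9} = \frac{- \frac{389}{10} + \frac{17}{x}}{18 x}$)
$B{\left(87 - 46 \right)} + r{\left(R \right)} = \frac{170 - 389 \left(87 - 46\right)}{180 \left(87 - 46\right)^{2}} - 148 = \frac{170 - 15949}{180 \cdot 1681} - 148 = \frac{1}{180} \cdot \frac{1}{1681} \left(170 - 15949\right) - 148 = \frac{1}{180} \cdot \frac{1}{1681} \left(-15779\right) - 148 = - \frac{15779}{302580} - 148 = - \frac{44797619}{302580}$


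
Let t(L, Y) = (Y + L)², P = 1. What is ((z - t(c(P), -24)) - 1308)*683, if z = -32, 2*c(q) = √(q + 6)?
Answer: -5239293/4 + 16392*√7 ≈ -1.2665e+6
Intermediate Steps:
c(q) = √(6 + q)/2 (c(q) = √(q + 6)/2 = √(6 + q)/2)
t(L, Y) = (L + Y)²
((z - t(c(P), -24)) - 1308)*683 = ((-32 - (√(6 + 1)/2 - 24)²) - 1308)*683 = ((-32 - (√7/2 - 24)²) - 1308)*683 = ((-32 - (-24 + √7/2)²) - 1308)*683 = (-1340 - (-24 + √7/2)²)*683 = -915220 - 683*(-24 + √7/2)²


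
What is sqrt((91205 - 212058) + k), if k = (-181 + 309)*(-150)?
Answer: I*sqrt(140053) ≈ 374.24*I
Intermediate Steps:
k = -19200 (k = 128*(-150) = -19200)
sqrt((91205 - 212058) + k) = sqrt((91205 - 212058) - 19200) = sqrt(-120853 - 19200) = sqrt(-140053) = I*sqrt(140053)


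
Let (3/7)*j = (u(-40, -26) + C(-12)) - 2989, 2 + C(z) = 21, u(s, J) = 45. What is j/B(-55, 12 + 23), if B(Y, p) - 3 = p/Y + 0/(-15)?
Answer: -5775/2 ≈ -2887.5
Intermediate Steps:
C(z) = 19 (C(z) = -2 + 21 = 19)
B(Y, p) = 3 + p/Y (B(Y, p) = 3 + (p/Y + 0/(-15)) = 3 + (p/Y + 0*(-1/15)) = 3 + (p/Y + 0) = 3 + p/Y)
j = -6825 (j = 7*((45 + 19) - 2989)/3 = 7*(64 - 2989)/3 = (7/3)*(-2925) = -6825)
j/B(-55, 12 + 23) = -6825/(3 + (12 + 23)/(-55)) = -6825/(3 + 35*(-1/55)) = -6825/(3 - 7/11) = -6825/26/11 = -6825*11/26 = -5775/2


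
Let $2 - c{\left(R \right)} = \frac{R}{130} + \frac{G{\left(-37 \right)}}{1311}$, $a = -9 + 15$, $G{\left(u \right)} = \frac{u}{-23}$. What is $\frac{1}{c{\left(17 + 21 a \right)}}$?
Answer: $\frac{301530}{271007} \approx 1.1126$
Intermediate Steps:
$G{\left(u \right)} = - \frac{u}{23}$ ($G{\left(u \right)} = u \left(- \frac{1}{23}\right) = - \frac{u}{23}$)
$a = 6$
$c{\left(R \right)} = \frac{60269}{30153} - \frac{R}{130}$ ($c{\left(R \right)} = 2 - \left(\frac{R}{130} + \frac{\left(- \frac{1}{23}\right) \left(-37\right)}{1311}\right) = 2 - \left(R \frac{1}{130} + \frac{37}{23} \cdot \frac{1}{1311}\right) = 2 - \left(\frac{R}{130} + \frac{37}{30153}\right) = 2 - \left(\frac{37}{30153} + \frac{R}{130}\right) = \frac{60269}{30153} - \frac{R}{130}$)
$\frac{1}{c{\left(17 + 21 a \right)}} = \frac{1}{\frac{60269}{30153} - \frac{17 + 21 \cdot 6}{130}} = \frac{1}{\frac{60269}{30153} - \frac{17 + 126}{130}} = \frac{1}{\frac{60269}{30153} - \frac{11}{10}} = \frac{1}{\frac{271007}{301530}} = \frac{301530}{271007}$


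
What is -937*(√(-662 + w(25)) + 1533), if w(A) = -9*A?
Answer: -1436421 - 937*I*√887 ≈ -1.4364e+6 - 27906.0*I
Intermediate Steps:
-937*(√(-662 + w(25)) + 1533) = -937*(√(-662 - 9*25) + 1533) = -937*(√(-662 - 225) + 1533) = -937*(√(-887) + 1533) = -937*(I*√887 + 1533) = -937*(1533 + I*√887) = -1436421 - 937*I*√887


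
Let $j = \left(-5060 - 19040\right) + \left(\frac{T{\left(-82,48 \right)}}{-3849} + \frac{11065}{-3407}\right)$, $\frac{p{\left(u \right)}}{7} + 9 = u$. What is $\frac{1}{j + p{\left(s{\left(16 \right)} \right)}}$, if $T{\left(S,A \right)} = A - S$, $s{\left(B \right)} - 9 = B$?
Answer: $- \frac{13113543}{314610701579} \approx -4.1682 \cdot 10^{-5}$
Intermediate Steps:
$s{\left(B \right)} = 9 + B$
$p{\left(u \right)} = -63 + 7 u$
$j = - \frac{316079418395}{13113543}$ ($j = \left(-5060 - 19040\right) + \left(\frac{48 - -82}{-3849} + \frac{11065}{-3407}\right) = -24100 + \left(\left(48 + 82\right) \left(- \frac{1}{3849}\right) + 11065 \left(- \frac{1}{3407}\right)\right) = -24100 + \left(130 \left(- \frac{1}{3849}\right) - \frac{11065}{3407}\right) = -24100 - \frac{43032095}{13113543} = - \frac{316079418395}{13113543} \approx -24103.0$)
$\frac{1}{j + p{\left(s{\left(16 \right)} \right)}} = \frac{1}{- \frac{316079418395}{13113543} - \left(63 - 7 \left(9 + 16\right)\right)} = \frac{1}{- \frac{316079418395}{13113543} + \left(-63 + 7 \cdot 25\right)} = \frac{1}{- \frac{316079418395}{13113543} + \left(-63 + 175\right)} = \frac{1}{- \frac{316079418395}{13113543} + 112} = \frac{1}{- \frac{314610701579}{13113543}} = - \frac{13113543}{314610701579}$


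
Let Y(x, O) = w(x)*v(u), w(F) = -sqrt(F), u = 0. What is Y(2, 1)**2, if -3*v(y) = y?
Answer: 0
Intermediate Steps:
v(y) = -y/3
Y(x, O) = 0 (Y(x, O) = (-sqrt(x))*(-1/3*0) = -sqrt(x)*0 = 0)
Y(2, 1)**2 = 0**2 = 0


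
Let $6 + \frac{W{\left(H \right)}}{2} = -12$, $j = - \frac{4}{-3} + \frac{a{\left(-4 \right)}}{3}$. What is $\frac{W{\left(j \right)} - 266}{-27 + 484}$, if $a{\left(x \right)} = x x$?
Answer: $- \frac{302}{457} \approx -0.66083$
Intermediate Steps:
$a{\left(x \right)} = x^{2}$
$j = \frac{20}{3}$ ($j = - \frac{4}{-3} + \frac{\left(-4\right)^{2}}{3} = \left(-4\right) \left(- \frac{1}{3}\right) + 16 \cdot \frac{1}{3} = \frac{4}{3} + \frac{16}{3} = \frac{20}{3} \approx 6.6667$)
$W{\left(H \right)} = -36$ ($W{\left(H \right)} = -12 + 2 \left(-12\right) = -12 - 24 = -36$)
$\frac{W{\left(j \right)} - 266}{-27 + 484} = \frac{-36 - 266}{-27 + 484} = - \frac{302}{457}$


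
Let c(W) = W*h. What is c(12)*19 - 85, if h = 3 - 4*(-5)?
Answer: 5159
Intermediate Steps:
h = 23 (h = 3 + 20 = 23)
c(W) = 23*W (c(W) = W*23 = 23*W)
c(12)*19 - 85 = (23*12)*19 - 85 = 276*19 - 85 = 5244 - 85 = 5159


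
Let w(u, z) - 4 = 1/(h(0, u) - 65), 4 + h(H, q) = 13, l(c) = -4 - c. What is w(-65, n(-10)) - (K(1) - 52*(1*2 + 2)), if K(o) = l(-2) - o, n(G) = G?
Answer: 12039/56 ≈ 214.98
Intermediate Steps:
h(H, q) = 9 (h(H, q) = -4 + 13 = 9)
K(o) = -2 - o (K(o) = (-4 - 1*(-2)) - o = (-4 + 2) - o = -2 - o)
w(u, z) = 223/56 (w(u, z) = 4 + 1/(9 - 65) = 4 + 1/(-56) = 4 - 1/56 = 223/56)
w(-65, n(-10)) - (K(1) - 52*(1*2 + 2)) = 223/56 - ((-2 - 1*1) - 52*(1*2 + 2)) = 223/56 - ((-2 - 1) - 52*(2 + 2)) = 223/56 - (-3 - 52*4) = 223/56 - (-3 - 208) = 223/56 - 1*(-211) = 223/56 + 211 = 12039/56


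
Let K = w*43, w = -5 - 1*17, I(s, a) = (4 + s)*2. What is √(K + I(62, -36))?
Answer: I*√814 ≈ 28.531*I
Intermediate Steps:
I(s, a) = 8 + 2*s
w = -22 (w = -5 - 17 = -22)
K = -946 (K = -22*43 = -946)
√(K + I(62, -36)) = √(-946 + (8 + 2*62)) = √(-946 + (8 + 124)) = √(-946 + 132) = √(-814) = I*√814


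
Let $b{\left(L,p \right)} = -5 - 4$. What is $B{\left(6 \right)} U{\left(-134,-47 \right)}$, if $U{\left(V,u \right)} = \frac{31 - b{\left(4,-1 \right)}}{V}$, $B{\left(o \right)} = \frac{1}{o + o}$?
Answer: $- \frac{5}{201} \approx -0.024876$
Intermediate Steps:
$b{\left(L,p \right)} = -9$
$B{\left(o \right)} = \frac{1}{2 o}$
$U{\left(V,u \right)} = \frac{40}{V}$ ($U{\left(V,u \right)} = \frac{31 - -9}{V} = \frac{31 + 9}{V} = \frac{40}{V}$)
$B{\left(6 \right)} U{\left(-134,-47 \right)} = \frac{1}{2 \cdot 6} \frac{40}{-134} = \frac{1}{2} \cdot \frac{1}{6} \cdot 40 \left(- \frac{1}{134}\right) = \frac{1}{12} \left(- \frac{20}{67}\right) = - \frac{5}{201}$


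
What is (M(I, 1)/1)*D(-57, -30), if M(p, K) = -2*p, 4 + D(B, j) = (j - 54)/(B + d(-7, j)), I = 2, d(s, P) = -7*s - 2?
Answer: -88/5 ≈ -17.600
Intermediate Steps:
d(s, P) = -2 - 7*s
D(B, j) = -4 + (-54 + j)/(47 + B) (D(B, j) = -4 + (j - 54)/(B + (-2 - 7*(-7))) = -4 + (-54 + j)/(B + (-2 + 49)) = -4 + (-54 + j)/(B + 47) = -4 + (-54 + j)/(47 + B))
(M(I, 1)/1)*D(-57, -30) = (-2*2/1)*((-242 - 30 - 4*(-57))/(47 - 57)) = (-4*1)*((-242 - 30 + 228)/(-10)) = -(-2)*(-44)/5 = -4*22/5 = -88/5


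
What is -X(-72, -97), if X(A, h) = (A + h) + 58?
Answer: 111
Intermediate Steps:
X(A, h) = 58 + A + h
-X(-72, -97) = -(58 - 72 - 97) = -1*(-111) = 111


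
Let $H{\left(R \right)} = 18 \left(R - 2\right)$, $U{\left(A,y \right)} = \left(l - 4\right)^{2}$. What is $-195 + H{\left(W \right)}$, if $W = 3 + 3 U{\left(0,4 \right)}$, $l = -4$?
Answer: $3279$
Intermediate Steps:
$U{\left(A,y \right)} = 64$ ($U{\left(A,y \right)} = \left(-4 - 4\right)^{2} = \left(-8\right)^{2} = 64$)
$W = 195$ ($W = 3 + 3 \cdot 64 = 3 + 192 = 195$)
$H{\left(R \right)} = -36 + 18 R$ ($H{\left(R \right)} = 18 \left(-2 + R\right) = -36 + 18 R$)
$-195 + H{\left(W \right)} = -195 + \left(-36 + 18 \cdot 195\right) = -195 + \left(-36 + 3510\right) = -195 + 3474 = 3279$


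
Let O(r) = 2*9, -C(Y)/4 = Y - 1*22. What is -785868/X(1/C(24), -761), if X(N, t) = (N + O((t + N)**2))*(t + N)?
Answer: 50295552/870727 ≈ 57.763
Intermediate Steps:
C(Y) = 88 - 4*Y (C(Y) = -4*(Y - 1*22) = -4*(Y - 22) = -4*(-22 + Y) = 88 - 4*Y)
O(r) = 18
X(N, t) = (18 + N)*(N + t) (X(N, t) = (N + 18)*(t + N) = (18 + N)*(N + t))
-785868/X(1/C(24), -761) = -785868/((1/(88 - 4*24))**2 + 18/(88 - 4*24) + 18*(-761) - 761/(88 - 4*24)) = -785868/((1/(88 - 96))**2 + 18/(88 - 96) - 13698 - 761/(88 - 96)) = -785868/((1/(-8))**2 + 18/(-8) - 13698 - 761/(-8)) = -785868/((-1/8)**2 + 18*(-1/8) - 13698 - 1/8*(-761)) = -785868/(1/64 - 9/4 - 13698 + 761/8) = -785868/(-870727/64) = -785868*(-64/870727) = 50295552/870727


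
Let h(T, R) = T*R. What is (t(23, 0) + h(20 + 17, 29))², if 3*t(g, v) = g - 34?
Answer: 10291264/9 ≈ 1.1435e+6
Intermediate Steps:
t(g, v) = -34/3 + g/3 (t(g, v) = (g - 34)/3 = (-34 + g)/3 = -34/3 + g/3)
h(T, R) = R*T
(t(23, 0) + h(20 + 17, 29))² = ((-34/3 + (⅓)*23) + 29*(20 + 17))² = ((-34/3 + 23/3) + 29*37)² = (-11/3 + 1073)² = (3208/3)² = 10291264/9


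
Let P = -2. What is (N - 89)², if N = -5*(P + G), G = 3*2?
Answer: 11881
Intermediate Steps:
G = 6
N = -20 (N = -5*(-2 + 6) = -5*4 = -20)
(N - 89)² = (-20 - 89)² = (-109)² = 11881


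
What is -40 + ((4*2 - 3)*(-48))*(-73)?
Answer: 17480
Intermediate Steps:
-40 + ((4*2 - 3)*(-48))*(-73) = -40 + ((8 - 3)*(-48))*(-73) = -40 + (5*(-48))*(-73) = -40 - 240*(-73) = -40 + 17520 = 17480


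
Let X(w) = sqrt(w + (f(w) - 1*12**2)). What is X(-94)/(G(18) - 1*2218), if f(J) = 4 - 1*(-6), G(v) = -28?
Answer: -I*sqrt(57)/1123 ≈ -0.0067229*I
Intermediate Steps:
f(J) = 10 (f(J) = 4 + 6 = 10)
X(w) = sqrt(-134 + w) (X(w) = sqrt(w + (10 - 1*12**2)) = sqrt(w + (10 - 1*144)) = sqrt(w + (10 - 144)) = sqrt(w - 134) = sqrt(-134 + w))
X(-94)/(G(18) - 1*2218) = sqrt(-134 - 94)/(-28 - 1*2218) = sqrt(-228)/(-28 - 2218) = (2*I*sqrt(57))/(-2246) = (2*I*sqrt(57))*(-1/2246) = -I*sqrt(57)/1123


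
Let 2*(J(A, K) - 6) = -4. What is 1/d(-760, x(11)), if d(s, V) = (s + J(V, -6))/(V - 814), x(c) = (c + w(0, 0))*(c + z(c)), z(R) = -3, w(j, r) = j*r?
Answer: 121/126 ≈ 0.96032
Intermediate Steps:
J(A, K) = 4 (J(A, K) = 6 + (1/2)*(-4) = 6 - 2 = 4)
x(c) = c*(-3 + c) (x(c) = (c + 0*0)*(c - 3) = (c + 0)*(-3 + c) = c*(-3 + c))
d(s, V) = (4 + s)/(-814 + V) (d(s, V) = (s + 4)/(V - 814) = (4 + s)/(-814 + V))
1/d(-760, x(11)) = 1/((4 - 760)/(-814 + 11*(-3 + 11))) = 1/(-756/(-814 + 11*8)) = 1/(-756/(-814 + 88)) = 1/(-756/(-726)) = 1/(-1/726*(-756)) = 1/(126/121) = 121/126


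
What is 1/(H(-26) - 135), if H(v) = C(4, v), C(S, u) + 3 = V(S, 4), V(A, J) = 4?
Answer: -1/134 ≈ -0.0074627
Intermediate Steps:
C(S, u) = 1 (C(S, u) = -3 + 4 = 1)
H(v) = 1
1/(H(-26) - 135) = 1/(1 - 135) = 1/(-134) = -1/134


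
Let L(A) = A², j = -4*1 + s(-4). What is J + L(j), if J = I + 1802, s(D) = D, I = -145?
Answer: 1721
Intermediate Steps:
J = 1657 (J = -145 + 1802 = 1657)
j = -8 (j = -4*1 - 4 = -4 - 4 = -8)
J + L(j) = 1657 + (-8)² = 1657 + 64 = 1721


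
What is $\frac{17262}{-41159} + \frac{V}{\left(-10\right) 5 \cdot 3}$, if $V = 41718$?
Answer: $- \frac{286610077}{1028975} \approx -278.54$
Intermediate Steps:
$\frac{17262}{-41159} + \frac{V}{\left(-10\right) 5 \cdot 3} = \frac{17262}{-41159} + \frac{41718}{\left(-10\right) 5 \cdot 3} = 17262 \left(- \frac{1}{41159}\right) + \frac{41718}{\left(-50\right) 3} = - \frac{17262}{41159} + \frac{41718}{-150} = - \frac{17262}{41159} + 41718 \left(- \frac{1}{150}\right) = - \frac{17262}{41159} - \frac{6953}{25} = - \frac{286610077}{1028975}$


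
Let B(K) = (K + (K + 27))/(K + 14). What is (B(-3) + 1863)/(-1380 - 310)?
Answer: -789/715 ≈ -1.1035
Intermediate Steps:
B(K) = (27 + 2*K)/(14 + K) (B(K) = (K + (27 + K))/(14 + K) = (27 + 2*K)/(14 + K))
(B(-3) + 1863)/(-1380 - 310) = ((27 + 2*(-3))/(14 - 3) + 1863)/(-1380 - 310) = ((27 - 6)/11 + 1863)/(-1690) = ((1/11)*21 + 1863)*(-1/1690) = (21/11 + 1863)*(-1/1690) = (20514/11)*(-1/1690) = -789/715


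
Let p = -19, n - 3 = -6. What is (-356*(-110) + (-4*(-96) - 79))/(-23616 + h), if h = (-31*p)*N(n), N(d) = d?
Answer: -13155/8461 ≈ -1.5548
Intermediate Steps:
n = -3 (n = 3 - 6 = -3)
h = -1767 (h = -31*(-19)*(-3) = 589*(-3) = -1767)
(-356*(-110) + (-4*(-96) - 79))/(-23616 + h) = (-356*(-110) + (-4*(-96) - 79))/(-23616 - 1767) = (39160 + (384 - 79))/(-25383) = (39160 + 305)*(-1/25383) = 39465*(-1/25383) = -13155/8461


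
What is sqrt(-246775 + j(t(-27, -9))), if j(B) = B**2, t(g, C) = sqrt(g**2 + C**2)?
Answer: I*sqrt(245965) ≈ 495.95*I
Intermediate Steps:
t(g, C) = sqrt(C**2 + g**2)
sqrt(-246775 + j(t(-27, -9))) = sqrt(-246775 + (sqrt((-9)**2 + (-27)**2))**2) = sqrt(-246775 + (sqrt(81 + 729))**2) = sqrt(-246775 + (sqrt(810))**2) = sqrt(-246775 + (9*sqrt(10))**2) = sqrt(-246775 + 810) = sqrt(-245965) = I*sqrt(245965)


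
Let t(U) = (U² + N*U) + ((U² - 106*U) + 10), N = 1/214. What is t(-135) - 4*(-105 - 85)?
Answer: 11027285/214 ≈ 51529.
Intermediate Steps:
N = 1/214 ≈ 0.0046729
t(U) = 10 + 2*U² - 22683*U/214 (t(U) = (U² + U/214) + ((U² - 106*U) + 10) = (U² + U/214) + (10 + U² - 106*U) = 10 + 2*U² - 22683*U/214)
t(-135) - 4*(-105 - 85) = (10 + 2*(-135)² - 22683/214*(-135)) - 4*(-105 - 85) = (10 + 2*18225 + 3062205/214) - 4*(-190) = (10 + 36450 + 3062205/214) - 1*(-760) = 10864645/214 + 760 = 11027285/214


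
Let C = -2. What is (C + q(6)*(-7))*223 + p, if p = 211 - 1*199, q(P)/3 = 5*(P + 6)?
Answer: -281414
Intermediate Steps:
q(P) = 90 + 15*P (q(P) = 3*(5*(P + 6)) = 3*(5*(6 + P)) = 3*(30 + 5*P) = 90 + 15*P)
p = 12 (p = 211 - 199 = 12)
(C + q(6)*(-7))*223 + p = (-2 + (90 + 15*6)*(-7))*223 + 12 = (-2 + (90 + 90)*(-7))*223 + 12 = (-2 + 180*(-7))*223 + 12 = (-2 - 1260)*223 + 12 = -1262*223 + 12 = -281426 + 12 = -281414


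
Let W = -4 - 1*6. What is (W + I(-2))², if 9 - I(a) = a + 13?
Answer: 144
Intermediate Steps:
I(a) = -4 - a (I(a) = 9 - (a + 13) = 9 - (13 + a) = 9 + (-13 - a) = -4 - a)
W = -10 (W = -4 - 6 = -10)
(W + I(-2))² = (-10 + (-4 - 1*(-2)))² = (-10 + (-4 + 2))² = (-10 - 2)² = (-12)² = 144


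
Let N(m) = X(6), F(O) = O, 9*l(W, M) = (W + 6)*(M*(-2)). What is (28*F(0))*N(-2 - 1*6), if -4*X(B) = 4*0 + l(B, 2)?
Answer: 0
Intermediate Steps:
l(W, M) = -2*M*(6 + W)/9 (l(W, M) = ((W + 6)*(M*(-2)))/9 = ((6 + W)*(-2*M))/9 = (-2*M*(6 + W))/9 = -2*M*(6 + W)/9)
X(B) = 2/3 + B/9 (X(B) = -(4*0 - 2/9*2*(6 + B))/4 = -(0 + (-8/3 - 4*B/9))/4 = -(-8/3 - 4*B/9)/4 = 2/3 + B/9)
N(m) = 4/3 (N(m) = 2/3 + (1/9)*6 = 2/3 + 2/3 = 4/3)
(28*F(0))*N(-2 - 1*6) = (28*0)*(4/3) = 0*(4/3) = 0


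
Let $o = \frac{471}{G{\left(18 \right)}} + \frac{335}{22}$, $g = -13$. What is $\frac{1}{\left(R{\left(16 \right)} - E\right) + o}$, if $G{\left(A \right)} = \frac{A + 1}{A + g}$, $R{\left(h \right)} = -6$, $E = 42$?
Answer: $\frac{418}{38111} \approx 0.010968$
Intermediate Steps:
$G{\left(A \right)} = \frac{1 + A}{-13 + A}$ ($G{\left(A \right)} = \frac{A + 1}{A - 13} = \frac{1 + A}{-13 + A}$)
$o = \frac{58175}{418}$ ($o = \frac{471}{\frac{1}{-13 + 18} \left(1 + 18\right)} + \frac{335}{22} = \frac{471}{\frac{1}{5} \cdot 19} + 335 \cdot \frac{1}{22} = \frac{471}{\frac{1}{5} \cdot 19} + \frac{335}{22} = \frac{471}{\frac{19}{5}} + \frac{335}{22} = 471 \cdot \frac{5}{19} + \frac{335}{22} = \frac{2355}{19} + \frac{335}{22} = \frac{58175}{418} \approx 139.17$)
$\frac{1}{\left(R{\left(16 \right)} - E\right) + o} = \frac{1}{\left(-6 - 42\right) + \frac{58175}{418}} = \frac{1}{-48 + \frac{58175}{418}} = \frac{1}{\frac{38111}{418}} = \frac{418}{38111}$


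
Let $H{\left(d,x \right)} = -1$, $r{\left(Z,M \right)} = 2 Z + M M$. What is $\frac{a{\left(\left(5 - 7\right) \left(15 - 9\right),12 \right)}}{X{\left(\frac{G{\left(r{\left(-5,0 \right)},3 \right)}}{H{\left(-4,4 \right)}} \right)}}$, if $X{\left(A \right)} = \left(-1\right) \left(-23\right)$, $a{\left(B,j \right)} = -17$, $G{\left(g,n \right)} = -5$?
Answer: $- \frac{17}{23} \approx -0.73913$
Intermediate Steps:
$r{\left(Z,M \right)} = M^{2} + 2 Z$ ($r{\left(Z,M \right)} = 2 Z + M^{2} = M^{2} + 2 Z$)
$X{\left(A \right)} = 23$
$\frac{a{\left(\left(5 - 7\right) \left(15 - 9\right),12 \right)}}{X{\left(\frac{G{\left(r{\left(-5,0 \right)},3 \right)}}{H{\left(-4,4 \right)}} \right)}} = - \frac{17}{23}$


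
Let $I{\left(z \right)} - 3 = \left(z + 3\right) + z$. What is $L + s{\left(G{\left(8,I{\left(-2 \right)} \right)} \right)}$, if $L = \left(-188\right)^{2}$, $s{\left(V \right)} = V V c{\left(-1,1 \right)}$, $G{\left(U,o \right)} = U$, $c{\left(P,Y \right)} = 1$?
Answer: $35408$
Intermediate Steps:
$I{\left(z \right)} = 6 + 2 z$ ($I{\left(z \right)} = 3 + \left(\left(z + 3\right) + z\right) = 3 + \left(\left(3 + z\right) + z\right) = 3 + \left(3 + 2 z\right) = 6 + 2 z$)
$s{\left(V \right)} = V^{2}$ ($s{\left(V \right)} = V V 1 = V^{2} \cdot 1 = V^{2}$)
$L = 35344$
$L + s{\left(G{\left(8,I{\left(-2 \right)} \right)} \right)} = 35344 + 8^{2} = 35344 + 64 = 35408$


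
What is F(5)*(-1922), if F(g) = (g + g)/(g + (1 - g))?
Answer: -19220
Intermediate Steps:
F(g) = 2*g (F(g) = (2*g)/1 = (2*g)*1 = 2*g)
F(5)*(-1922) = (2*5)*(-1922) = 10*(-1922) = -19220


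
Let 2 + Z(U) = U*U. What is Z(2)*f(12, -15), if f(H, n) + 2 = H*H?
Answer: 284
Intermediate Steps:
f(H, n) = -2 + H² (f(H, n) = -2 + H*H = -2 + H²)
Z(U) = -2 + U² (Z(U) = -2 + U*U = -2 + U²)
Z(2)*f(12, -15) = (-2 + 2²)*(-2 + 12²) = (-2 + 4)*(-2 + 144) = 2*142 = 284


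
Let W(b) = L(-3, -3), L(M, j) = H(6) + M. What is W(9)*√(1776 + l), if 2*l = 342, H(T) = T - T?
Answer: -3*√1947 ≈ -132.37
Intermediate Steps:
H(T) = 0
L(M, j) = M (L(M, j) = 0 + M = M)
l = 171 (l = (½)*342 = 171)
W(b) = -3
W(9)*√(1776 + l) = -3*√(1776 + 171) = -3*√1947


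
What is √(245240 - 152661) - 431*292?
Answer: -125852 + √92579 ≈ -1.2555e+5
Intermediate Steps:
√(245240 - 152661) - 431*292 = √92579 - 1*125852 = √92579 - 125852 = -125852 + √92579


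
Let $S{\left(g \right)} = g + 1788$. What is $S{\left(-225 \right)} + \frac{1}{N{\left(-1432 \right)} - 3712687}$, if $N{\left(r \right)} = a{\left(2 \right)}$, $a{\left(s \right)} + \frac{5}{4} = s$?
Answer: $\frac{23211714431}{14850745} \approx 1563.0$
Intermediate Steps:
$S{\left(g \right)} = 1788 + g$
$a{\left(s \right)} = - \frac{5}{4} + s$
$N{\left(r \right)} = \frac{3}{4}$ ($N{\left(r \right)} = - \frac{5}{4} + 2 = \frac{3}{4}$)
$S{\left(-225 \right)} + \frac{1}{N{\left(-1432 \right)} - 3712687} = \left(1788 - 225\right) + \frac{1}{\frac{3}{4} - 3712687} = 1563 + \frac{1}{- \frac{14850745}{4}} = 1563 - \frac{4}{14850745} = \frac{23211714431}{14850745}$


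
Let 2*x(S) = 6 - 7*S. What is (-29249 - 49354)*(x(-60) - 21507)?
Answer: 1673772282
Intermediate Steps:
x(S) = 3 - 7*S/2 (x(S) = (6 - 7*S)/2 = 3 - 7*S/2)
(-29249 - 49354)*(x(-60) - 21507) = (-29249 - 49354)*((3 - 7/2*(-60)) - 21507) = -78603*((3 + 210) - 21507) = -78603*(213 - 21507) = -78603*(-21294) = 1673772282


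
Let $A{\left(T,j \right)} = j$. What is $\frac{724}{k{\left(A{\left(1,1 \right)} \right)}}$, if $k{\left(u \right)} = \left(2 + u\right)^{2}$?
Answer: $\frac{724}{9} \approx 80.444$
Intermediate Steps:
$\frac{724}{k{\left(A{\left(1,1 \right)} \right)}} = \frac{724}{\left(2 + 1\right)^{2}} = \frac{724}{3^{2}} = \frac{724}{9}$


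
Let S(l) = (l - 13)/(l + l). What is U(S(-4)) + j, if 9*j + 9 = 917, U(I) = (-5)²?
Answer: 1133/9 ≈ 125.89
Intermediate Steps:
S(l) = (-13 + l)/(2*l) (S(l) = (-13 + l)/((2*l)) = (-13 + l)*(1/(2*l)) = (-13 + l)/(2*l))
U(I) = 25
j = 908/9 (j = -1 + (⅑)*917 = -1 + 917/9 = 908/9 ≈ 100.89)
U(S(-4)) + j = 25 + 908/9 = 1133/9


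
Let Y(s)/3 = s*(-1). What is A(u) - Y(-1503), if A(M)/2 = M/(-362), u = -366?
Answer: -815763/181 ≈ -4507.0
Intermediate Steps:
Y(s) = -3*s (Y(s) = 3*(s*(-1)) = 3*(-s) = -3*s)
A(M) = -M/181 (A(M) = 2*(M/(-362)) = 2*(M*(-1/362)) = 2*(-M/362) = -M/181)
A(u) - Y(-1503) = -1/181*(-366) - (-3)*(-1503) = 366/181 - 1*4509 = 366/181 - 4509 = -815763/181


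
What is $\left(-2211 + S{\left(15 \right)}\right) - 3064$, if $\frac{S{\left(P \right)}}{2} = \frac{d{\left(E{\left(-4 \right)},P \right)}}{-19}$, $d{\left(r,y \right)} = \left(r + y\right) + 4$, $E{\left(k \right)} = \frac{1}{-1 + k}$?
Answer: $- \frac{501313}{95} \approx -5277.0$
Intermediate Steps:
$d{\left(r,y \right)} = 4 + r + y$
$S{\left(P \right)} = - \frac{2}{5} - \frac{2 P}{19}$ ($S{\left(P \right)} = 2 \frac{4 + \frac{1}{-1 - 4} + P}{-19} = 2 \left(4 + \frac{1}{-5} + P\right) \left(- \frac{1}{19}\right) = 2 \left(4 - \frac{1}{5} + P\right) \left(- \frac{1}{19}\right) = 2 \left(\frac{19}{5} + P\right) \left(- \frac{1}{19}\right) = 2 \left(- \frac{1}{5} - \frac{P}{19}\right) = - \frac{2}{5} - \frac{2 P}{19}$)
$\left(-2211 + S{\left(15 \right)}\right) - 3064 = \left(-2211 - \frac{188}{95}\right) - 3064 = - \frac{210233}{95} - 3064 = - \frac{501313}{95}$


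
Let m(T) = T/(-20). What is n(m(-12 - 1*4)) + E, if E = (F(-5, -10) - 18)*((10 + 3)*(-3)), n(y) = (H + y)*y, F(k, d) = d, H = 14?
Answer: 27596/25 ≈ 1103.8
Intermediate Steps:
m(T) = -T/20 (m(T) = T*(-1/20) = -T/20)
n(y) = y*(14 + y) (n(y) = (14 + y)*y = y*(14 + y))
E = 1092 (E = (-10 - 18)*((10 + 3)*(-3)) = -364*(-3) = -28*(-39) = 1092)
n(m(-12 - 1*4)) + E = (-(-12 - 1*4)/20)*(14 - (-12 - 1*4)/20) + 1092 = (-(-12 - 4)/20)*(14 - (-12 - 4)/20) + 1092 = (-1/20*(-16))*(14 - 1/20*(-16)) + 1092 = 4*(14 + ⅘)/5 + 1092 = (⅘)*(74/5) + 1092 = 296/25 + 1092 = 27596/25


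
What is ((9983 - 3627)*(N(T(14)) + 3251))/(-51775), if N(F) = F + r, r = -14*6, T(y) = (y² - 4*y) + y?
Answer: -21108276/51775 ≈ -407.69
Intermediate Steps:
T(y) = y² - 3*y
r = -84
N(F) = -84 + F (N(F) = F - 84 = -84 + F)
((9983 - 3627)*(N(T(14)) + 3251))/(-51775) = ((9983 - 3627)*((-84 + 14*(-3 + 14)) + 3251))/(-51775) = (6356*((-84 + 14*11) + 3251))*(-1/51775) = (6356*((-84 + 154) + 3251))*(-1/51775) = (6356*(70 + 3251))*(-1/51775) = (6356*3321)*(-1/51775) = 21108276*(-1/51775) = -21108276/51775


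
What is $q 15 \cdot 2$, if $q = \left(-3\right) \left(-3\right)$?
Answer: $270$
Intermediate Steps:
$q = 9$
$q 15 \cdot 2 = 9 \cdot 15 \cdot 2 = 135 \cdot 2 = 270$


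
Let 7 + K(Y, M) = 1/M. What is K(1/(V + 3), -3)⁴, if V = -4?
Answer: 234256/81 ≈ 2892.1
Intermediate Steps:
K(Y, M) = -7 + 1/M
K(1/(V + 3), -3)⁴ = (-7 + 1/(-3))⁴ = (-7 - ⅓)⁴ = (-22/3)⁴ = 234256/81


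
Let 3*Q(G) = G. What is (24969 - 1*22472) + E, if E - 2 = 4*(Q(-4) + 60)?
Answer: 8201/3 ≈ 2733.7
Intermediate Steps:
Q(G) = G/3
E = 710/3 (E = 2 + 4*((1/3)*(-4) + 60) = 2 + 4*(-4/3 + 60) = 2 + 4*(176/3) = 2 + 704/3 = 710/3 ≈ 236.67)
(24969 - 1*22472) + E = (24969 - 1*22472) + 710/3 = (24969 - 22472) + 710/3 = 2497 + 710/3 = 8201/3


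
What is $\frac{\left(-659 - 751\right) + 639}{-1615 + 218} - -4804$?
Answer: $\frac{6711959}{1397} \approx 4804.6$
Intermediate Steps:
$\frac{\left(-659 - 751\right) + 639}{-1615 + 218} - -4804 = \frac{\left(-659 - 751\right) + 639}{-1397} + 4804 = \left(-1410 + 639\right) \left(- \frac{1}{1397}\right) + 4804 = \left(-771\right) \left(- \frac{1}{1397}\right) + 4804 = \frac{771}{1397} + 4804 = \frac{6711959}{1397}$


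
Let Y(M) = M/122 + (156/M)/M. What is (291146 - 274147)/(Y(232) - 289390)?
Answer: -13953051184/237534378965 ≈ -0.058741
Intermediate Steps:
Y(M) = 156/M² + M/122 (Y(M) = M*(1/122) + 156/M² = M/122 + 156/M² = 156/M² + M/122)
(291146 - 274147)/(Y(232) - 289390) = (291146 - 274147)/((156/232² + (1/122)*232) - 289390) = 16999/((156*(1/53824) + 116/61) - 289390) = 16999/((39/13456 + 116/61) - 289390) = 16999/(1563275/820816 - 289390) = 16999/(-237534378965/820816) = 16999*(-820816/237534378965) = -13953051184/237534378965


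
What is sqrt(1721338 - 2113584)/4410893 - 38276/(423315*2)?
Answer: -19138/423315 + I*sqrt(392246)/4410893 ≈ -0.04521 + 0.00014199*I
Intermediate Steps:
sqrt(1721338 - 2113584)/4410893 - 38276/(423315*2) = sqrt(-392246)*(1/4410893) - 38276/846630 = (I*sqrt(392246))*(1/4410893) - 38276*1/846630 = I*sqrt(392246)/4410893 - 19138/423315 = -19138/423315 + I*sqrt(392246)/4410893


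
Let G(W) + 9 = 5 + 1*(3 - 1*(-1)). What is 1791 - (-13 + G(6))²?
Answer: 1622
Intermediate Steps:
G(W) = 0 (G(W) = -9 + (5 + 1*(3 - 1*(-1))) = -9 + (5 + 1*(3 + 1)) = -9 + (5 + 1*4) = -9 + (5 + 4) = -9 + 9 = 0)
1791 - (-13 + G(6))² = 1791 - (-13 + 0)² = 1791 - 1*(-13)² = 1791 - 1*169 = 1791 - 169 = 1622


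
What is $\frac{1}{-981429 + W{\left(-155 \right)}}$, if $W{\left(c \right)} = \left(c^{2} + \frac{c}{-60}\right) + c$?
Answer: $- \frac{12}{11490677} \approx -1.0443 \cdot 10^{-6}$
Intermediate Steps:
$W{\left(c \right)} = c^{2} + \frac{59 c}{60}$ ($W{\left(c \right)} = \left(c^{2} - \frac{c}{60}\right) + c = c^{2} + \frac{59 c}{60}$)
$\frac{1}{-981429 + W{\left(-155 \right)}} = \frac{1}{-981429 + \frac{1}{60} \left(-155\right) \left(59 + 60 \left(-155\right)\right)} = \frac{1}{-981429 + \frac{1}{60} \left(-155\right) \left(59 - 9300\right)} = \frac{1}{-981429 + \frac{1}{60} \left(-155\right) \left(-9241\right)} = \frac{1}{-981429 + \frac{286471}{12}} = \frac{1}{- \frac{11490677}{12}} = - \frac{12}{11490677}$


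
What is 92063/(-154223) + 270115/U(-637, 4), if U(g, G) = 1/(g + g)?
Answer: -53072222843793/154223 ≈ -3.4413e+8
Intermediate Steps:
U(g, G) = 1/(2*g)
92063/(-154223) + 270115/U(-637, 4) = 92063/(-154223) + 270115/(((½)/(-637))) = 92063*(-1/154223) + 270115/(((½)*(-1/637))) = -92063/154223 + 270115/(-1/1274) = -92063/154223 + 270115*(-1274) = -92063/154223 - 344126510 = -53072222843793/154223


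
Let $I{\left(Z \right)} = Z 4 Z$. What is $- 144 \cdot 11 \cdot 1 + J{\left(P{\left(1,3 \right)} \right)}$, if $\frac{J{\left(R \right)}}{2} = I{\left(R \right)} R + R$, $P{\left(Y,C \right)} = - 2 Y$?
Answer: $-1652$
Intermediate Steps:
$I{\left(Z \right)} = 4 Z^{2}$ ($I{\left(Z \right)} = 4 Z Z = 4 Z^{2}$)
$J{\left(R \right)} = 2 R + 8 R^{3}$ ($J{\left(R \right)} = 2 \left(4 R^{2} R + R\right) = 2 \left(4 R^{3} + R\right) = 2 \left(R + 4 R^{3}\right) = 2 R + 8 R^{3}$)
$- 144 \cdot 11 \cdot 1 + J{\left(P{\left(1,3 \right)} \right)} = - 144 \cdot 11 \cdot 1 + \left(2 \left(\left(-2\right) 1\right) + 8 \left(\left(-2\right) 1\right)^{3}\right) = \left(-144\right) 11 + \left(2 \left(-2\right) + 8 \left(-2\right)^{3}\right) = -1584 + \left(-4 + 8 \left(-8\right)\right) = -1584 - 68 = -1652$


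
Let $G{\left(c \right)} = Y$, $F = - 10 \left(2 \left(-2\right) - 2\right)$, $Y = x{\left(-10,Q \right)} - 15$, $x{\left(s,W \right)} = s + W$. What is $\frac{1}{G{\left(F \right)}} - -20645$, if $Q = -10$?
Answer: $\frac{722574}{35} \approx 20645.0$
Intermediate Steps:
$x{\left(s,W \right)} = W + s$
$Y = -35$ ($Y = \left(-10 - 10\right) - 15 = -20 - 15 = -35$)
$F = 60$ ($F = - 10 \left(-4 - 2\right) = \left(-10\right) \left(-6\right) = 60$)
$G{\left(c \right)} = -35$
$\frac{1}{G{\left(F \right)}} - -20645 = \frac{1}{-35} - -20645 = - \frac{1}{35} + 20645 = \frac{722574}{35}$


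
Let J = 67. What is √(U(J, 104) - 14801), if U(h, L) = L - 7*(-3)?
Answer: 2*I*√3669 ≈ 121.14*I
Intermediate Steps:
U(h, L) = 21 + L (U(h, L) = L + 21 = 21 + L)
√(U(J, 104) - 14801) = √((21 + 104) - 14801) = √(125 - 14801) = √(-14676) = 2*I*√3669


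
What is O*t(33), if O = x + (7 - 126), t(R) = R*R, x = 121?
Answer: 2178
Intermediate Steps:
t(R) = R**2
O = 2 (O = 121 + (7 - 126) = 121 - 119 = 2)
O*t(33) = 2*33**2 = 2*1089 = 2178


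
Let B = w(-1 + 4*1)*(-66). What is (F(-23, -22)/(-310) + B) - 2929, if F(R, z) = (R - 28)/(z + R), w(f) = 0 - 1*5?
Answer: -12085367/4650 ≈ -2599.0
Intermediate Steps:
w(f) = -5 (w(f) = 0 - 5 = -5)
B = 330 (B = -5*(-66) = 330)
F(R, z) = (-28 + R)/(R + z)
(F(-23, -22)/(-310) + B) - 2929 = (((-28 - 23)/(-23 - 22))/(-310) + 330) - 2929 = ((-51/(-45))*(-1/310) + 330) - 2929 = (-1/45*(-51)*(-1/310) + 330) - 2929 = ((17/15)*(-1/310) + 330) - 2929 = (-17/4650 + 330) - 2929 = 1534483/4650 - 2929 = -12085367/4650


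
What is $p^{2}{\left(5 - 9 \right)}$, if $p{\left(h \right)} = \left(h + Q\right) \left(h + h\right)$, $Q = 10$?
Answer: $2304$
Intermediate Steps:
$p{\left(h \right)} = 2 h \left(10 + h\right)$ ($p{\left(h \right)} = \left(h + 10\right) \left(h + h\right) = \left(10 + h\right) 2 h = 2 h \left(10 + h\right)$)
$p^{2}{\left(5 - 9 \right)} = \left(2 \left(5 - 9\right) \left(10 + \left(5 - 9\right)\right)\right)^{2} = \left(2 \left(-4\right) \left(10 - 4\right)\right)^{2} = \left(2 \left(-4\right) 6\right)^{2} = \left(-48\right)^{2} = 2304$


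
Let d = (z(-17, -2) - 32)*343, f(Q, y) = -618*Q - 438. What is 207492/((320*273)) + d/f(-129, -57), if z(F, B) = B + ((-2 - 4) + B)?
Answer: 105501997/48098960 ≈ 2.1934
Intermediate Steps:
z(F, B) = -6 + 2*B (z(F, B) = B + (-6 + B) = -6 + 2*B)
f(Q, y) = -438 - 618*Q
d = -14406 (d = ((-6 + 2*(-2)) - 32)*343 = ((-6 - 4) - 32)*343 = (-10 - 32)*343 = -42*343 = -14406)
207492/((320*273)) + d/f(-129, -57) = 207492/((320*273)) - 14406/(-438 - 618*(-129)) = 207492/87360 - 14406/(-438 + 79722) = 207492*(1/87360) - 14406/79284 = 17291/7280 - 14406*1/79284 = 17291/7280 - 2401/13214 = 105501997/48098960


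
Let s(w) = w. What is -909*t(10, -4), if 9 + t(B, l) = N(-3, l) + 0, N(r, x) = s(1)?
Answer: 7272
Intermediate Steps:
N(r, x) = 1
t(B, l) = -8 (t(B, l) = -9 + (1 + 0) = -9 + 1 = -8)
-909*t(10, -4) = -909*(-8) = 7272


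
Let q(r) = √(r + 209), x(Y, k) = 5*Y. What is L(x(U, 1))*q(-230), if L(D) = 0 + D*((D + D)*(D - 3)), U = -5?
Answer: -35000*I*√21 ≈ -1.6039e+5*I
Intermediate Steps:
q(r) = √(209 + r)
L(D) = 2*D²*(-3 + D) (L(D) = 0 + D*((2*D)*(-3 + D)) = 0 + D*(2*D*(-3 + D)) = 0 + 2*D²*(-3 + D) = 2*D²*(-3 + D))
L(x(U, 1))*q(-230) = (2*(5*(-5))²*(-3 + 5*(-5)))*√(209 - 230) = (2*(-25)²*(-3 - 25))*√(-21) = (2*625*(-28))*(I*√21) = -35000*I*√21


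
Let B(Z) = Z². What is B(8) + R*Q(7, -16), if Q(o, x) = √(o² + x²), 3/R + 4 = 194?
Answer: 64 + 3*√305/190 ≈ 64.276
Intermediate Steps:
R = 3/190 (R = 3/(-4 + 194) = 3/190 ≈ 0.015789)
B(8) + R*Q(7, -16) = 8² + 3*√(7² + (-16)²)/190 = 64 + 3*√(49 + 256)/190 = 64 + 3*√305/190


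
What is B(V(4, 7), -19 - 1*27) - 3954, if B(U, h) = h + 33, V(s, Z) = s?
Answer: -3967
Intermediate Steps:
B(U, h) = 33 + h
B(V(4, 7), -19 - 1*27) - 3954 = (33 + (-19 - 1*27)) - 3954 = (33 + (-19 - 27)) - 3954 = (33 - 46) - 3954 = -13 - 3954 = -3967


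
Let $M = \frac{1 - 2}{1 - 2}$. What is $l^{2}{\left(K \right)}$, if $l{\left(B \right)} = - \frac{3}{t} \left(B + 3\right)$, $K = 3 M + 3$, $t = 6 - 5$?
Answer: $729$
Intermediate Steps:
$t = 1$ ($t = 6 - 5 = 1$)
$M = 1$ ($M = - \frac{1}{-1} = \left(-1\right) \left(-1\right) = 1$)
$K = 6$ ($K = 3 \cdot 1 + 3 = 3 + 3 = 6$)
$l{\left(B \right)} = -9 - 3 B$ ($l{\left(B \right)} = - \frac{3}{1} \left(B + 3\right) = \left(-3\right) 1 \left(3 + B\right) = - 3 \left(3 + B\right) = -9 - 3 B$)
$l^{2}{\left(K \right)} = \left(-9 - 18\right)^{2} = \left(-27\right)^{2} = 729$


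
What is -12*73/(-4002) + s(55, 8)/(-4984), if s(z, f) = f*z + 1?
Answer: 61931/474904 ≈ 0.13041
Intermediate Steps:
s(z, f) = 1 + f*z
-12*73/(-4002) + s(55, 8)/(-4984) = -12*73/(-4002) + (1 + 8*55)/(-4984) = -876*(-1/4002) + (1 + 440)*(-1/4984) = 146/667 + 441*(-1/4984) = 146/667 - 63/712 = 61931/474904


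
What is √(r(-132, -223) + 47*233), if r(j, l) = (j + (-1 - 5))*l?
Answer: 5*√1669 ≈ 204.27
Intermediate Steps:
r(j, l) = l*(-6 + j) (r(j, l) = (j - 6)*l = (-6 + j)*l = l*(-6 + j))
√(r(-132, -223) + 47*233) = √(-223*(-6 - 132) + 47*233) = √(-223*(-138) + 10951) = √(30774 + 10951) = √41725 = 5*√1669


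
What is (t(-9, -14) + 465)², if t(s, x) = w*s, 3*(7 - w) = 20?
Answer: 213444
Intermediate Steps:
w = ⅓ (w = 7 - ⅓*20 = 7 - 20/3 = ⅓ ≈ 0.33333)
t(s, x) = s/3
(t(-9, -14) + 465)² = ((⅓)*(-9) + 465)² = (-3 + 465)² = 462² = 213444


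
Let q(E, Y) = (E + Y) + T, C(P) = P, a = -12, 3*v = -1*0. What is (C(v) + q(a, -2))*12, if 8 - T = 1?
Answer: -84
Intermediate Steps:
T = 7 (T = 8 - 1*1 = 8 - 1 = 7)
v = 0 (v = (-1*0)/3 = (⅓)*0 = 0)
q(E, Y) = 7 + E + Y (q(E, Y) = (E + Y) + 7 = 7 + E + Y)
(C(v) + q(a, -2))*12 = (0 + (7 - 12 - 2))*12 = (0 - 7)*12 = -7*12 = -84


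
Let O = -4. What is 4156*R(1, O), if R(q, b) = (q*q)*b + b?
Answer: -33248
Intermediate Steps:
R(q, b) = b + b*q² (R(q, b) = q²*b + b = b*q² + b = b + b*q²)
4156*R(1, O) = 4156*(-4*(1 + 1²)) = 4156*(-4*(1 + 1)) = 4156*(-4*2) = 4156*(-8) = -33248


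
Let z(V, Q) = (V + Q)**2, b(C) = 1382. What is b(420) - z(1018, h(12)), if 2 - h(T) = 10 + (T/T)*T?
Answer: -994622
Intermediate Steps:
h(T) = -8 - T (h(T) = 2 - (10 + (T/T)*T) = 2 - (10 + 1*T) = 2 - (10 + T) = 2 + (-10 - T) = -8 - T)
z(V, Q) = (Q + V)**2
b(420) - z(1018, h(12)) = 1382 - ((-8 - 1*12) + 1018)**2 = 1382 - ((-8 - 12) + 1018)**2 = 1382 - (-20 + 1018)**2 = 1382 - 1*998**2 = 1382 - 1*996004 = 1382 - 996004 = -994622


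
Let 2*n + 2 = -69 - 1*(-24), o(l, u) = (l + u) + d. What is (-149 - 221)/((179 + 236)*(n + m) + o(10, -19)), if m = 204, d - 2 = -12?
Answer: -740/149777 ≈ -0.0049407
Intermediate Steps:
d = -10 (d = 2 - 12 = -10)
o(l, u) = -10 + l + u (o(l, u) = (l + u) - 10 = -10 + l + u)
n = -47/2 (n = -1 + (-69 - 1*(-24))/2 = -1 + (-69 + 24)/2 = -1 + (½)*(-45) = -1 - 45/2 = -47/2 ≈ -23.500)
(-149 - 221)/((179 + 236)*(n + m) + o(10, -19)) = (-149 - 221)/((179 + 236)*(-47/2 + 204) + (-10 + 10 - 19)) = -370/(415*(361/2) - 19) = -370/(149815/2 - 19) = -370/149777/2 = -370*2/149777 = -740/149777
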